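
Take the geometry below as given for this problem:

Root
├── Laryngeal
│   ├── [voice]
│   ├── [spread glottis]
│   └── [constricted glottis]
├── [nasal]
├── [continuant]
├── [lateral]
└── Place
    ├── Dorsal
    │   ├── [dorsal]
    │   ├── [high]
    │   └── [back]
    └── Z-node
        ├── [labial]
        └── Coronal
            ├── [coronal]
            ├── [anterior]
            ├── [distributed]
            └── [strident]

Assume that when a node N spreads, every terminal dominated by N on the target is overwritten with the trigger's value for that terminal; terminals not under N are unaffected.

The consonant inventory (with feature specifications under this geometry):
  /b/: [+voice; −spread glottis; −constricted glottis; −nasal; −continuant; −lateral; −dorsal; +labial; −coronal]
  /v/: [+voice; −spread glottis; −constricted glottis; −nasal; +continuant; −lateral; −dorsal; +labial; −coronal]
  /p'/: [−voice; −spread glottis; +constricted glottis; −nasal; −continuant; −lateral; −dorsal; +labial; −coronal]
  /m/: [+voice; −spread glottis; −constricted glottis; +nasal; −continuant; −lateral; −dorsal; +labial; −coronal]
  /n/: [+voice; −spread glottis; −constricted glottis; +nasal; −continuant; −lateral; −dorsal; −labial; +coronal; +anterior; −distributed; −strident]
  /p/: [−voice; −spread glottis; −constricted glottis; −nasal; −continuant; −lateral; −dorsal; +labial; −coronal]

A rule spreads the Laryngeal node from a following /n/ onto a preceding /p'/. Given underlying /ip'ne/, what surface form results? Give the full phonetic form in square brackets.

[ibne]

The Laryngeal node dominates the terminals [voice], [spread glottis], [constricted glottis].
After delinking /p'/'s Laryngeal and linking /n/'s, the affected terminals become [+voice], [−spread glottis], [−constricted glottis]; [nasal], [continuant], [lateral], … (outside Laryngeal) are retained from /p'/.
The resulting bundle matches /b/ in the inventory; substituting it for /p'/ gives [ibne].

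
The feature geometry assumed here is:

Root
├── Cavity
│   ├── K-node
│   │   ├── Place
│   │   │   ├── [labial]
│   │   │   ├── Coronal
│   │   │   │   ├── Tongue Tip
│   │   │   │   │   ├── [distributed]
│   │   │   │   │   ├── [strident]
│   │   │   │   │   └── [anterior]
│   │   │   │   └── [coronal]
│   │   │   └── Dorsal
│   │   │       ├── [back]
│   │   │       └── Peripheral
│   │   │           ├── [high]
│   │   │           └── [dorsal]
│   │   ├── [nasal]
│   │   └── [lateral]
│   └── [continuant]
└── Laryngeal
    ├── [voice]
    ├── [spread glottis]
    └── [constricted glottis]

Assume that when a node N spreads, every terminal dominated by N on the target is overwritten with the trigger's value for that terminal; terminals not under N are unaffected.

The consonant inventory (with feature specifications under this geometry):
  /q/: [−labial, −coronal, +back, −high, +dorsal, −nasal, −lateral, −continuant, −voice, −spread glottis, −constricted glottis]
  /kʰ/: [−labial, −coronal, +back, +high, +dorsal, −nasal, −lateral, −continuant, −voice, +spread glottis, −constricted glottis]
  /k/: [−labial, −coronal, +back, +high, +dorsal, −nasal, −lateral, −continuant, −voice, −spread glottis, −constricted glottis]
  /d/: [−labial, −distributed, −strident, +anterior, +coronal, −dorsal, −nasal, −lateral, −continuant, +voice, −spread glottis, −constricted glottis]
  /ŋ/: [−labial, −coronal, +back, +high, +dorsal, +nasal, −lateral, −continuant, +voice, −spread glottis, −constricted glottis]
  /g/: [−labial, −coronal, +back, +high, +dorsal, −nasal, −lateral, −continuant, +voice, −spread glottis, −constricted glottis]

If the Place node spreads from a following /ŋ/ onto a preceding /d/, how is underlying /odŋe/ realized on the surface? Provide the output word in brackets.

[ogŋe]

The Place node dominates the terminals [labial], [distributed], [strident], [anterior], [coronal], [back], [high], [dorsal].
Spreading Place from /ŋ/ onto /d/ replaces those values with /ŋ/'s: [−labial], [−coronal], [+back], [+high], [+dorsal]. Features outside Place ([nasal], [lateral], [continuant], …) stay as in /d/.
The resulting bundle matches /g/ in the inventory; substituting it for /d/ gives [ogŋe].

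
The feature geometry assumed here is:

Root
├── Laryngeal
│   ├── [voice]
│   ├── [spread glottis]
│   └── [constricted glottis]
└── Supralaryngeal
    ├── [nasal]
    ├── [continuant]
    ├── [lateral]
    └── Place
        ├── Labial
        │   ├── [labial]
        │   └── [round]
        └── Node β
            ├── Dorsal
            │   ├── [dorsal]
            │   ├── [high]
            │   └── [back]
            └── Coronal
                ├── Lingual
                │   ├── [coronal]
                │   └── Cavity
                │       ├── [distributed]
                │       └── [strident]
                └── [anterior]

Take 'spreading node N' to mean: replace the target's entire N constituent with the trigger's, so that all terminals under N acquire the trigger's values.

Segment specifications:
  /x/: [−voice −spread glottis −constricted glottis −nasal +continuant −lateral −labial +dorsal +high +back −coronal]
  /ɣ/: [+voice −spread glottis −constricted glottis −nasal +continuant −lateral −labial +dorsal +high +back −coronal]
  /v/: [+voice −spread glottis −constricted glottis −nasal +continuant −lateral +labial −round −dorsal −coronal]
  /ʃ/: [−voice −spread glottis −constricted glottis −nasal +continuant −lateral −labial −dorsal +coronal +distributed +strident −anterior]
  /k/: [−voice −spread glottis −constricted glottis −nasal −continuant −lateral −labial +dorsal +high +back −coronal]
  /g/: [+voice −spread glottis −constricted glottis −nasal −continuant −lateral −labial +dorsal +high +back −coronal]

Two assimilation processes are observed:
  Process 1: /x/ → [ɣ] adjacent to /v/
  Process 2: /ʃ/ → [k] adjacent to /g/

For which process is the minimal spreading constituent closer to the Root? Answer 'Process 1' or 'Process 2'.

Process 2

Process 1 alters [voice]; the lowest dominating node is [voice] (depth 2 from Root).
Process 2 alters [continuant], [coronal], [anterior], [distributed], [strident], [dorsal], [high], [back]; the lowest common ancestor is Supralaryngeal (depth 1 from Root).
Supralaryngeal is closer to Root than [voice], so Process 2 spreads the higher node.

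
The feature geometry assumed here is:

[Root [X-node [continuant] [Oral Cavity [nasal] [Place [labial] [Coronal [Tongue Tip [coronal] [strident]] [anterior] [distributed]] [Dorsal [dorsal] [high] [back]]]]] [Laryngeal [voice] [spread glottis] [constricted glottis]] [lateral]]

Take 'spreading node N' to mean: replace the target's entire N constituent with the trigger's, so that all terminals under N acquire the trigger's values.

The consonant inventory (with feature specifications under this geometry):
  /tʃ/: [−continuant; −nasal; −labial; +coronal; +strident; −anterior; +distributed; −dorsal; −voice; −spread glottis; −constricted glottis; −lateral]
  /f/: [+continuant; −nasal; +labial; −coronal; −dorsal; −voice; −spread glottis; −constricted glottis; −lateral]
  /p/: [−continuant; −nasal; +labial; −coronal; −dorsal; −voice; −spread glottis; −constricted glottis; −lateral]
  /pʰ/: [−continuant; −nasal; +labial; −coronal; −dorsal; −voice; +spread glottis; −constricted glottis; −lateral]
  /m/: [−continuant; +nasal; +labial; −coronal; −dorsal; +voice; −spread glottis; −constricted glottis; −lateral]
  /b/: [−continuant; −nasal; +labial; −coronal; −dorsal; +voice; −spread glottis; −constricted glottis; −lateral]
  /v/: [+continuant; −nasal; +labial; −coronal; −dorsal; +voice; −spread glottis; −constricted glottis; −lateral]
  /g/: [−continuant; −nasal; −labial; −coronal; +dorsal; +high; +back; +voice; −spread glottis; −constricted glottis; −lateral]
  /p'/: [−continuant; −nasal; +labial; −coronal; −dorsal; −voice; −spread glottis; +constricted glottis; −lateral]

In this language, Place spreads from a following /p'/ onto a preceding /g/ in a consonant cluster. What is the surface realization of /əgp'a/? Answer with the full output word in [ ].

Terminals under Place in this geometry: [labial], [coronal], [strident], [anterior], [distributed], [dorsal], [high], [back].
After delinking /g/'s Place and linking /p'/'s, the affected terminals become [+labial], [−coronal], [−dorsal]; [continuant], [nasal], [voice], … (outside Place) are retained from /g/.
Among the inventory, only /b/ has exactly this specification, giving the surface form [əbp'a].

[əbp'a]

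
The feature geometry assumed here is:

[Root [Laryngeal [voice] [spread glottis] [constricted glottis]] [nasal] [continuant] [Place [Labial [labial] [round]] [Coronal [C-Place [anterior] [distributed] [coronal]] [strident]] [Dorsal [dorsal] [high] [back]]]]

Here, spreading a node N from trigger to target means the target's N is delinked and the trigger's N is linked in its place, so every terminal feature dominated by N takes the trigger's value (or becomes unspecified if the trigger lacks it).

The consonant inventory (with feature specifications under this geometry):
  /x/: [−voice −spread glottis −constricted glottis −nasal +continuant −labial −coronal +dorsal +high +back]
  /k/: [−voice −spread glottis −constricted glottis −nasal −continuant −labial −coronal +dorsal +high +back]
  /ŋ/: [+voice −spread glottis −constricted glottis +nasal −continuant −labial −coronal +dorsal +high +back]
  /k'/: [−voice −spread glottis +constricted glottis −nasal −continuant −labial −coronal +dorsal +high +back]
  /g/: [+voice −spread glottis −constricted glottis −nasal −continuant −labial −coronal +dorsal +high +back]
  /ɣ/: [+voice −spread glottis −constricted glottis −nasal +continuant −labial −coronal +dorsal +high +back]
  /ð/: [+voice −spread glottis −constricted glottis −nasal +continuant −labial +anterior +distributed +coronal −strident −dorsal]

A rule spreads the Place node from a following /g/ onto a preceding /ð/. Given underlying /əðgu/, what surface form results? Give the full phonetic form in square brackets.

Terminals under Place in this geometry: [labial], [round], [anterior], [distributed], [coronal], [strident], [dorsal], [high], [back].
The target acquires /g/'s values for everything under Place — [−labial], [−coronal], [+dorsal], [+high], [+back] — while keeping its own [voice], [spread glottis], [constricted glottis], ….
The resulting bundle matches /ɣ/ in the inventory; substituting it for /ð/ gives [əɣgu].

[əɣgu]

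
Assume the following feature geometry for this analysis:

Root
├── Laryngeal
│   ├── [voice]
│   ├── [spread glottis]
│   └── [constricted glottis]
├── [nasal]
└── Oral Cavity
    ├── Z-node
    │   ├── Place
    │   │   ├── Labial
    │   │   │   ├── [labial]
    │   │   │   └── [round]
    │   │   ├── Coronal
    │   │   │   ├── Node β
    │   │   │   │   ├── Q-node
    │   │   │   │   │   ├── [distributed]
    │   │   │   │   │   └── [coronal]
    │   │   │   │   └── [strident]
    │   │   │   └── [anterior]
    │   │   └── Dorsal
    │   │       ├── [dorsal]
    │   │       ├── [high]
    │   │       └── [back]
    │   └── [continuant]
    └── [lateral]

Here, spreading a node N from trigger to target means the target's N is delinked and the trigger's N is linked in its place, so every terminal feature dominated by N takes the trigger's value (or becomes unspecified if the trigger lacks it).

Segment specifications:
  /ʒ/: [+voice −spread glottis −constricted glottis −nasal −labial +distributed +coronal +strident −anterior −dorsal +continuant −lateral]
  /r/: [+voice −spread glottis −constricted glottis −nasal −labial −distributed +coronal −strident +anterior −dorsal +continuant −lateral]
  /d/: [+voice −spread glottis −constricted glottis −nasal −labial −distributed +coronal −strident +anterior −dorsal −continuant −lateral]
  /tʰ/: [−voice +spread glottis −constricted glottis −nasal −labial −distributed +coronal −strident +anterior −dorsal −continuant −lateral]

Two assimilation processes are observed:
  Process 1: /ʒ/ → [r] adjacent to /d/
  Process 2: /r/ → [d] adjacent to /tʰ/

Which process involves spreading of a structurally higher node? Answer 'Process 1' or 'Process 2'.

Process 2

In Process 1, [anterior], [distributed], [strident] change, so the minimal spreading node is Coronal at depth 4.
Process 2: the feature that changes is [continuant]; the minimal node is [continuant] (depth 3).
Depth 3 < depth 4; Process 2 involves the structurally higher constituent [continuant].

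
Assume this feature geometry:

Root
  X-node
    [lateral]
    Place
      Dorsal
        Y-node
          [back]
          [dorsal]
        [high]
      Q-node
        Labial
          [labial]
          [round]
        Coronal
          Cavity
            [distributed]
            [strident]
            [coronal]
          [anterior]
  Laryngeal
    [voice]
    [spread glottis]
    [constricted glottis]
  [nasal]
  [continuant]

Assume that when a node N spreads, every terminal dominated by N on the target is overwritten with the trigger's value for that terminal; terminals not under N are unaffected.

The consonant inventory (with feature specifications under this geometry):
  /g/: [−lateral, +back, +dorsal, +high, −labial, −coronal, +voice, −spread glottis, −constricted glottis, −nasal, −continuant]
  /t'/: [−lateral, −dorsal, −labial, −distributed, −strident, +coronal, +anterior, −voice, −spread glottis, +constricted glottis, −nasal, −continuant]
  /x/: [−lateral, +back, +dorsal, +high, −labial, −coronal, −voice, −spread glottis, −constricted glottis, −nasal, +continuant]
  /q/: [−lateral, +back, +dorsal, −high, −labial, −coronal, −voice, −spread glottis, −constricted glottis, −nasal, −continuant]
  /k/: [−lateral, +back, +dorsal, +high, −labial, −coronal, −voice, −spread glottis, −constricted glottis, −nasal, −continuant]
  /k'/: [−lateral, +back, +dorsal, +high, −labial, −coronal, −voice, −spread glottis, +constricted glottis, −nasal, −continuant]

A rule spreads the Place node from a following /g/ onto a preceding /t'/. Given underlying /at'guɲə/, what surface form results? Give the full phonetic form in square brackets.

Terminals under Place in this geometry: [back], [dorsal], [high], [labial], [round], [distributed], [strident], [coronal], [anterior].
Spreading Place from /g/ onto /t'/ replaces those values with /g/'s: [+back], [+dorsal], [+high], [−labial], [−coronal]. Features outside Place ([lateral], [voice], [spread glottis], …) stay as in /t'/.
This feature bundle is that of [k'], so /at'guɲə/ surfaces as [ak'guɲə].

[ak'guɲə]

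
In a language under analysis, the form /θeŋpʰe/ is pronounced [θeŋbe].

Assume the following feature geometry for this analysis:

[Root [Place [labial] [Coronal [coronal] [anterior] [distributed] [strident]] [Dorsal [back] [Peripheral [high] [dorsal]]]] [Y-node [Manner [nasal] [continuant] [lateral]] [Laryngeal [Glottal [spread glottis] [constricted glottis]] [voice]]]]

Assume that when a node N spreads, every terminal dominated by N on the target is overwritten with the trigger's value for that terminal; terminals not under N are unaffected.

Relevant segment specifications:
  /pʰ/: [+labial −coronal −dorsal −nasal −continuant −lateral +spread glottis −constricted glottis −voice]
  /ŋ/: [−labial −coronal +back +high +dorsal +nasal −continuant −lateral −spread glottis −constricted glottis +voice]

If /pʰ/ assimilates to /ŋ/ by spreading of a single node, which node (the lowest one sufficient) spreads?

Feature comparison: [voice], [spread glottis] differ between /pʰ/ and [b]; the remaining terminals match.
In this geometry the lowest node dominating all of them is Laryngeal: every daughter of Laryngeal dominates only a proper subset, so no lower node suffices.
If Laryngeal spreads, every terminal under it takes /ŋ/'s value, producing [b] as observed.
Since [nasal] is preserved even though /ŋ/ disagrees there, no node above Laryngeal spread.

Laryngeal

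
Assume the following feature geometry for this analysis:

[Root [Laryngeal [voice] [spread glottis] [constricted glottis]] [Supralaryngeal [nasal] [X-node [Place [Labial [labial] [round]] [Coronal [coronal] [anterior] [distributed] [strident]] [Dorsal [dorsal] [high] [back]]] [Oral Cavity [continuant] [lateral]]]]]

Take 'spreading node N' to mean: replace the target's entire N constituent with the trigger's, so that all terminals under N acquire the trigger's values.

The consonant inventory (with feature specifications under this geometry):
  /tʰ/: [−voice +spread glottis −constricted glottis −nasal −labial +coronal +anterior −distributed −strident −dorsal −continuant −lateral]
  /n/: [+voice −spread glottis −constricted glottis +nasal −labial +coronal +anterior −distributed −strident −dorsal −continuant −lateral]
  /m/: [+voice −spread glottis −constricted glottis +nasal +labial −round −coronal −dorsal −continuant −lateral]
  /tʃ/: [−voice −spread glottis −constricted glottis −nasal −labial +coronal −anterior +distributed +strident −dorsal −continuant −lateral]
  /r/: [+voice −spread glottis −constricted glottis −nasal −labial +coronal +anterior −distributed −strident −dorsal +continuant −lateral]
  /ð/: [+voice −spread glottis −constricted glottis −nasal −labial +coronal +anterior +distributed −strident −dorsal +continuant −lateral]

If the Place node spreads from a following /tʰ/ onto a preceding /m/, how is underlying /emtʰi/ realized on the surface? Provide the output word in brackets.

[entʰi]

Terminals under Place in this geometry: [labial], [round], [coronal], [anterior], [distributed], [strident], [dorsal], [high], [back].
After delinking /m/'s Place and linking /tʰ/'s, the affected terminals become [−labial], [+coronal], [+anterior], [−distributed], [−strident], [−dorsal]; [voice], [spread glottis], [constricted glottis], … (outside Place) are retained from /m/.
This feature bundle is that of [n], so /emtʰi/ surfaces as [entʰi].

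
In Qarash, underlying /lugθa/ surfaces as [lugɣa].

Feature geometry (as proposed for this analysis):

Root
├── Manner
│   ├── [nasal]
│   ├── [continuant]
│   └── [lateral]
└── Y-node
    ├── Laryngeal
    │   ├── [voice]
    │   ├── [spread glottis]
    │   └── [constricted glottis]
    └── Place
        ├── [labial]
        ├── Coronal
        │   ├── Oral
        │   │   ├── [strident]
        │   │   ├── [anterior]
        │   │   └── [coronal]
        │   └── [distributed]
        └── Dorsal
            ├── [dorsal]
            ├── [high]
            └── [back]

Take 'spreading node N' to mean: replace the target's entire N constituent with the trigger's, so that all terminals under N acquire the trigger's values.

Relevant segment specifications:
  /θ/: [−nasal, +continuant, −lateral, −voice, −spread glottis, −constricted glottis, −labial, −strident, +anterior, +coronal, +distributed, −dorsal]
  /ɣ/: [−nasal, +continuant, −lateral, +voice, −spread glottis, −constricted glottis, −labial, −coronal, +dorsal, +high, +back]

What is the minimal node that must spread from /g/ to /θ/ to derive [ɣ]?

The alternation /θ/ → [ɣ] changes [voice], [coronal], [anterior], [distributed], [strident], [dorsal], [high], [back] and nothing else.
In this geometry the lowest node dominating all of them is Y-node: every daughter of Y-node dominates only a proper subset, so no lower node suffices.
Spreading Y-node from /g/ overwrites each of those terminals with /g/'s values, yielding exactly [ɣ].
Since [continuant] is preserved even though /g/ disagrees there, no node above Y-node spread.

Y-node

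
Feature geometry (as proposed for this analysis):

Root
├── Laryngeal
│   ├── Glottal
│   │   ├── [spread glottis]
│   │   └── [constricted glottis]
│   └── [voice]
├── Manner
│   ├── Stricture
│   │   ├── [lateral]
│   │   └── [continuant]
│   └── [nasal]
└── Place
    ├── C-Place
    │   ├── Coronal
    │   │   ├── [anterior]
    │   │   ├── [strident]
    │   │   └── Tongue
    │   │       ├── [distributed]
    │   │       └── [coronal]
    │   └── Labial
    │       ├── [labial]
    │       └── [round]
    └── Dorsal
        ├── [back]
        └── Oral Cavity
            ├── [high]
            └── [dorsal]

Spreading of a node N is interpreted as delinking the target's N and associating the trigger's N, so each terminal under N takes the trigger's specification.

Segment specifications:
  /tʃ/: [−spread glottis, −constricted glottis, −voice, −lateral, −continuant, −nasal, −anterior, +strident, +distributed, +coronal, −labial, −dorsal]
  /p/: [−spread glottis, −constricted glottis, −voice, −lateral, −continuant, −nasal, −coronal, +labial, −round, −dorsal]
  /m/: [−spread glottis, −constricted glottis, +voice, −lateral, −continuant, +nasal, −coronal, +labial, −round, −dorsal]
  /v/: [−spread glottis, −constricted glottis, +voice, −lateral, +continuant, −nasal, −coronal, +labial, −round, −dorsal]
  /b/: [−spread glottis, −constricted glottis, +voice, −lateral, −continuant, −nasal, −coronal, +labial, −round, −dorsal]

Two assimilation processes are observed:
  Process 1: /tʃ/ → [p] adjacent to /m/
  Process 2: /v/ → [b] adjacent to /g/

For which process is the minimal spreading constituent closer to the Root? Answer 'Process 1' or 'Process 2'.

Process 1

Process 1: the features that change are [labial], [round], [coronal], [anterior], [distributed], [strident]; the minimal node is C-Place (depth 2).
In Process 2, [continuant] changes, so the minimal spreading node is [continuant] at depth 3.
C-Place (depth 2) sits above [continuant] (depth 3), making Process 1 the one with the higher spreading node.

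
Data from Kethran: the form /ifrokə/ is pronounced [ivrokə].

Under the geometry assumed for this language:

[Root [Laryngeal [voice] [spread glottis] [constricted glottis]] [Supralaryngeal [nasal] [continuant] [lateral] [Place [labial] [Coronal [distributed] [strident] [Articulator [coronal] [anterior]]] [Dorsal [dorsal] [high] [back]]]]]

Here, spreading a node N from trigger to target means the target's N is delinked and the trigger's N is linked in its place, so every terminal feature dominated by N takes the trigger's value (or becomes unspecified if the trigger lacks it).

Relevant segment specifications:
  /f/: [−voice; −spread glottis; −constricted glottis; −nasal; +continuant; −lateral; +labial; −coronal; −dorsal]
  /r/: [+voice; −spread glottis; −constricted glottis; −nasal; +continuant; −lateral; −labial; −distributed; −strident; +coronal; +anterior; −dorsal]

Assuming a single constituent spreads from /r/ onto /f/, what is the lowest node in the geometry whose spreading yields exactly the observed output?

Feature comparison: [voice] differs between /f/ and [v]; the remaining terminals match.
With a single altered terminal, the smallest constituent that could spread is that terminal — [voice].
Features on which the two segments disagree outside [voice], such as [labial], [coronal], are unchanged — nothing dominating them spread, and [voice] is the minimal sufficient constituent.

[voice]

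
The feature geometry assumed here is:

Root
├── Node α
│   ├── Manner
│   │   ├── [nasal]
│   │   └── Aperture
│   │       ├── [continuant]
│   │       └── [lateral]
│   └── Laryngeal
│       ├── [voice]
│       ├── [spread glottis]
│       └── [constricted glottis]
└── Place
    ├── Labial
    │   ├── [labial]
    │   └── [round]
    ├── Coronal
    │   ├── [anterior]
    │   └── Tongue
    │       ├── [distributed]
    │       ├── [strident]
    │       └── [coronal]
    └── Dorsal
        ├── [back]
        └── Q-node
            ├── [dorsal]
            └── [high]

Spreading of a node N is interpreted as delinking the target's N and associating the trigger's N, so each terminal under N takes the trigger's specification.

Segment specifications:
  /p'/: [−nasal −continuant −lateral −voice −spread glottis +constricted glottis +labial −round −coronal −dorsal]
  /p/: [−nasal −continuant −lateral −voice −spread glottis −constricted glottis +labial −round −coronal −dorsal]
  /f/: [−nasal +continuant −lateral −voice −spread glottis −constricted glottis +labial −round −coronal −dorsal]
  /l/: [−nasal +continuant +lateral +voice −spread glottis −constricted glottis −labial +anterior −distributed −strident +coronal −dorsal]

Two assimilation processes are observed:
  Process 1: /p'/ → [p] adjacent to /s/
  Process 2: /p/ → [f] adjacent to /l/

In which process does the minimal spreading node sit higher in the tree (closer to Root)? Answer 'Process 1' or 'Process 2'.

In Process 1, [constricted glottis] changes, so the minimal spreading node is [constricted glottis] at depth 3.
Process 2 alters [continuant]; the lowest dominating node is [continuant] (depth 4 from Root).
Depth 3 < depth 4; Process 1 involves the structurally higher constituent [constricted glottis].

Process 1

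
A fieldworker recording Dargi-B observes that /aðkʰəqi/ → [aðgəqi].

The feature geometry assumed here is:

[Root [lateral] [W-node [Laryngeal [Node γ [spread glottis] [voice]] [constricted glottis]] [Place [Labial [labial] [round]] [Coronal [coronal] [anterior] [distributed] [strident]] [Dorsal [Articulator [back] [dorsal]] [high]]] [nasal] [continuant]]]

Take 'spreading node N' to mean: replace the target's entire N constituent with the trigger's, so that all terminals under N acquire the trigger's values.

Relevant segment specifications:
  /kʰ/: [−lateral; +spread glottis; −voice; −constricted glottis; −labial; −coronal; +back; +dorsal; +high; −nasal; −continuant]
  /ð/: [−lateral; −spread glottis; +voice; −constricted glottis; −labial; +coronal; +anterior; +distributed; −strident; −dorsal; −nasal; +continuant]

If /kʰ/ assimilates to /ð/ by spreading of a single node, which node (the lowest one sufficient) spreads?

Node γ

Feature comparison: [voice], [spread glottis] differ between /kʰ/ and [g]; the remaining terminals match.
The smallest constituent containing every changed terminal is Node γ — each of its daughters lacks at least one of the affected features.
Delinking /kʰ/'s Node γ and associating /ð/'s Node γ gives precisely the feature bundle of [g].
Features on which the two segments disagree outside Node γ, such as [continuant], [dorsal], are unchanged — nothing dominating them spread, and Node γ is the minimal sufficient constituent.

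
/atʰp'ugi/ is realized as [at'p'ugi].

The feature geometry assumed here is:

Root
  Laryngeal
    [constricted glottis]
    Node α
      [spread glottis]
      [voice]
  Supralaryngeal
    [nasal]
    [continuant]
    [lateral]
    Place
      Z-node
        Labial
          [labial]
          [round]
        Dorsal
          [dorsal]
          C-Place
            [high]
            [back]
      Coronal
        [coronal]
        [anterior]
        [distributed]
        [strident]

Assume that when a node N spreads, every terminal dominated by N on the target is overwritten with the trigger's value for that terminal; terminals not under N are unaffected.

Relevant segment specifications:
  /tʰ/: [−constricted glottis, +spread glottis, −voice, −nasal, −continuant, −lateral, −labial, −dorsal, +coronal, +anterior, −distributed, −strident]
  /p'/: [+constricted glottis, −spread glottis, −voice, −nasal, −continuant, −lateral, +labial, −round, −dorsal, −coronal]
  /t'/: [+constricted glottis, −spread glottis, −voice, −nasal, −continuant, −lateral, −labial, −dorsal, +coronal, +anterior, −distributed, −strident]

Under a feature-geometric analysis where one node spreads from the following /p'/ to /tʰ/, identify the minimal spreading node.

Laryngeal

/tʰ/ and [t'] differ in [spread glottis], [constricted glottis]; every other specified feature is identical.
The smallest constituent containing every changed terminal is Laryngeal — each of its daughters lacks at least one of the affected features.
Delinking /tʰ/'s Laryngeal and associating /p'/'s Laryngeal gives precisely the feature bundle of [t'].
Had Root spread, [labial], [coronal] would have taken /p'/'s values; they stay as in /tʰ/, confirming the spreading constituent is exactly Laryngeal.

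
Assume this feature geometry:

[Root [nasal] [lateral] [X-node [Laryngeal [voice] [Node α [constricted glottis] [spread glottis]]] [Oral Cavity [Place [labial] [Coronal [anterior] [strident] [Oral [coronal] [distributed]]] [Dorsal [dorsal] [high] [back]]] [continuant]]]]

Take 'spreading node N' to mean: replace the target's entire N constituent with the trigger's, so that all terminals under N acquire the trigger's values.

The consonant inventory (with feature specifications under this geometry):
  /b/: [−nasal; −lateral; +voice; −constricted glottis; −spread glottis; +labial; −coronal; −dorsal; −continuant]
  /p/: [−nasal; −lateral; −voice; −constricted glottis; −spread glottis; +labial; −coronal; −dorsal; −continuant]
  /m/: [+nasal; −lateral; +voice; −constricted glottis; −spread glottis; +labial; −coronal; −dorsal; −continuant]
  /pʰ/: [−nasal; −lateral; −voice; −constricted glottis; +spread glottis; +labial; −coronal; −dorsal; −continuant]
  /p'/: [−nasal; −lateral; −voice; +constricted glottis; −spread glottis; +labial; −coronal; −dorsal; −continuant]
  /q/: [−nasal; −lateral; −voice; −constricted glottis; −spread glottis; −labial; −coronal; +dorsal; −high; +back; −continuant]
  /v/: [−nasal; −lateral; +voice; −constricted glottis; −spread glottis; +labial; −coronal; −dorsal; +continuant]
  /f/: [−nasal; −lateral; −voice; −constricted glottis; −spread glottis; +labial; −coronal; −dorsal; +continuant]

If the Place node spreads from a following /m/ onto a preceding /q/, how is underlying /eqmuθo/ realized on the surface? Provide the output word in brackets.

Terminals under Place in this geometry: [labial], [anterior], [strident], [coronal], [distributed], [dorsal], [high], [back].
After delinking /q/'s Place and linking /m/'s, the affected terminals become [+labial], [−coronal], [−dorsal]; [nasal], [lateral], [voice], … (outside Place) are retained from /q/.
The resulting bundle matches /p/ in the inventory; substituting it for /q/ gives [epmuθo].

[epmuθo]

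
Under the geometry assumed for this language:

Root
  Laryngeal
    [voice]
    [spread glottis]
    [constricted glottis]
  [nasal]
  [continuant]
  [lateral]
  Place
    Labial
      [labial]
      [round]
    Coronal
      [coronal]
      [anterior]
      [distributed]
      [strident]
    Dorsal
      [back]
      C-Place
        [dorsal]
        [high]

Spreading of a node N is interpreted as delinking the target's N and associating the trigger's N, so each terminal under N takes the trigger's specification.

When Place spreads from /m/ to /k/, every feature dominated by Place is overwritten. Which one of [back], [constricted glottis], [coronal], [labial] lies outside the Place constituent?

The terminals dominated by Place are [labial], [round], [coronal], [anterior], [distributed], [strident], [back], [dorsal], [high].
[labial], [back], [coronal] all lie under Place, so they are overwritten when Place spreads.
[constricted glottis] is not within the Place subtree (it hangs from Laryngeal), so /k/'s [constricted glottis] value survives.

[constricted glottis]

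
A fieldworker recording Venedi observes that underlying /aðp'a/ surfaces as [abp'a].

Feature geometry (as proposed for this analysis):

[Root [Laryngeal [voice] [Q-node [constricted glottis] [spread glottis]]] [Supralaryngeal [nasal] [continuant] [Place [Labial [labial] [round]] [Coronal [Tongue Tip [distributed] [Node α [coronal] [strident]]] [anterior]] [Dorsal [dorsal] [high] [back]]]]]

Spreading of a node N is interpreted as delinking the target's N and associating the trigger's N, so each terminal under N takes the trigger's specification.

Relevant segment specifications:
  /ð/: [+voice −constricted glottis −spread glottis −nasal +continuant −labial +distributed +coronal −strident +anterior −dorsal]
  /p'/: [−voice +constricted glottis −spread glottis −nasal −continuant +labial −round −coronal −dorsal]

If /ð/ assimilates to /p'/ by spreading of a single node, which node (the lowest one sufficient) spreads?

Supralaryngeal

Feature comparison: [continuant], [labial], [round], [coronal], [anterior], [distributed], [strident] differ between /ð/ and [b]; the remaining terminals match.
In this geometry the lowest node dominating all of them is Supralaryngeal: every daughter of Supralaryngeal dominates only a proper subset, so no lower node suffices.
If Supralaryngeal spreads, every terminal under it takes /p'/'s value, producing [b] as observed.
Since [voice], [constricted glottis] are preserved even though /p'/ disagrees there, no node above Supralaryngeal spread.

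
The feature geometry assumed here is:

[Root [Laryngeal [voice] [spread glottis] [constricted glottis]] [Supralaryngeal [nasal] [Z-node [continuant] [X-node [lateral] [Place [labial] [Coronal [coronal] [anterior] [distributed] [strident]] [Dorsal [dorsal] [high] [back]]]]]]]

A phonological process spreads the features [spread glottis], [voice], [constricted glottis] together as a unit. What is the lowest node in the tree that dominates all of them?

Laryngeal

[spread glottis] lies under Laryngeal (below Laryngeal).
[voice]: Root / Laryngeal / [voice].
[constricted glottis] lies under Laryngeal (below Laryngeal).
Laryngeal is the lowest common ancestor — every listed feature sits under it, and no single subconstituent of Laryngeal covers them all.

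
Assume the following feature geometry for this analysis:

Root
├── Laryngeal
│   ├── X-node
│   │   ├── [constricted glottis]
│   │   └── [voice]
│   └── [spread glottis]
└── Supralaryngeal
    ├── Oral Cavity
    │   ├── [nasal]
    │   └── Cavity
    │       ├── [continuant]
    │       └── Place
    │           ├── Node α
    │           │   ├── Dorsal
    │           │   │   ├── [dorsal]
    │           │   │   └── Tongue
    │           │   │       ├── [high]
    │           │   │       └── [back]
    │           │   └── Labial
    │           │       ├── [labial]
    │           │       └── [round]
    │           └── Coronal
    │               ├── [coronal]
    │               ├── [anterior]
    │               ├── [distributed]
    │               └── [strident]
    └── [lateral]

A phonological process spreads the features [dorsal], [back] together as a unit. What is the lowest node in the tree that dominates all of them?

Dorsal

[dorsal] is immediately dominated by Dorsal.
[back] is immediately dominated by Tongue.
Dorsal is the lowest common ancestor — every listed feature sits under it, and no single subconstituent of Dorsal covers them all.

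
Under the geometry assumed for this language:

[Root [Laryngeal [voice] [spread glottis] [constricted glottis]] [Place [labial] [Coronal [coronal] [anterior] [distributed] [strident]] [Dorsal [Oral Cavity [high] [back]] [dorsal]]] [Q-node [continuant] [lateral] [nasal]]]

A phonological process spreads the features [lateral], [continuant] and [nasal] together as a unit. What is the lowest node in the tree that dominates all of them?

Q-node

[lateral] is immediately dominated by Q-node.
[continuant] is immediately dominated by Q-node.
[nasal] is immediately dominated by Q-node.
These paths first converge at Q-node; no daughter of Q-node dominates all 3 features, so Q-node is the minimal constituent.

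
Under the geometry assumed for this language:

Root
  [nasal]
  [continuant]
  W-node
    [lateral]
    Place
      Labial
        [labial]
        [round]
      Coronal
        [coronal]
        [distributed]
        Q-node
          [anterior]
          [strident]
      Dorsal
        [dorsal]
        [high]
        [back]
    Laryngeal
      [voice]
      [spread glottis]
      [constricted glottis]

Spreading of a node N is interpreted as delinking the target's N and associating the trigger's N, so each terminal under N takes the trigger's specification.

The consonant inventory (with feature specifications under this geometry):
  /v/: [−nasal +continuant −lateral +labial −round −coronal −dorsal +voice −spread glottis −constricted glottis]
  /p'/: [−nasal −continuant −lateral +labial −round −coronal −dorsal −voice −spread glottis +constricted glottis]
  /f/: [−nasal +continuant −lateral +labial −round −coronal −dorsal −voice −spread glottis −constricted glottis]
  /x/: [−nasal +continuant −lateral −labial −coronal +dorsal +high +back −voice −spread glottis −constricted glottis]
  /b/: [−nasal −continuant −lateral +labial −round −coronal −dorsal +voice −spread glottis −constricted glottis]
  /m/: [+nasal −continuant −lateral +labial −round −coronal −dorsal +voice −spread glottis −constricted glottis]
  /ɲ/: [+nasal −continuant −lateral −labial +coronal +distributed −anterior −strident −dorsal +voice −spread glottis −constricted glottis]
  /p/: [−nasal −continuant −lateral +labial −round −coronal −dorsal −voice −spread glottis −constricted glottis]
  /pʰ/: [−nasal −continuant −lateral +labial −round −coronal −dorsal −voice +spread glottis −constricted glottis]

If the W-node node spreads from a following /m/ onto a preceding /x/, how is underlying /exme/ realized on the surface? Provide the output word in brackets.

W-node immediately or transitively dominates [lateral], [labial], [round], [coronal], [distributed], [anterior], [strident], [dorsal], [high], [back], [voice], [spread glottis], [constricted glottis].
Spreading W-node from /m/ onto /x/ replaces those values with /m/'s: [−lateral], [+labial], [−round], [−coronal], [−dorsal], [+voice], [−spread glottis], [−constricted glottis]. Features outside W-node ([nasal], [continuant]) stay as in /x/.
This feature bundle is that of [v], so /exme/ surfaces as [evme].

[evme]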